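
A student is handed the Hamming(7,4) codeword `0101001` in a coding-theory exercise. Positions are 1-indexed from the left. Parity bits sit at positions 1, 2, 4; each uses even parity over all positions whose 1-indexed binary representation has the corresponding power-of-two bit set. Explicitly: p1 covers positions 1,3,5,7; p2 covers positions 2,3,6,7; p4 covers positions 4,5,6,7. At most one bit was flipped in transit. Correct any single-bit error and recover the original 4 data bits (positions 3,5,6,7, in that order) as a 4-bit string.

0001

s1: b1⊕b3⊕b5⊕b7 = 0⊕0⊕0⊕1 = 1
s2: b2⊕b3⊕b6⊕b7 = 1⊕0⊕0⊕1 = 0
s4: b4⊕b5⊕b6⊕b7 = 1⊕0⊕0⊕1 = 0
Syndrome (s4...s1) = 001 → position 1.
Flip bit 1: corrected codeword = 1101001
Data bits at positions 3,5,6,7: 0001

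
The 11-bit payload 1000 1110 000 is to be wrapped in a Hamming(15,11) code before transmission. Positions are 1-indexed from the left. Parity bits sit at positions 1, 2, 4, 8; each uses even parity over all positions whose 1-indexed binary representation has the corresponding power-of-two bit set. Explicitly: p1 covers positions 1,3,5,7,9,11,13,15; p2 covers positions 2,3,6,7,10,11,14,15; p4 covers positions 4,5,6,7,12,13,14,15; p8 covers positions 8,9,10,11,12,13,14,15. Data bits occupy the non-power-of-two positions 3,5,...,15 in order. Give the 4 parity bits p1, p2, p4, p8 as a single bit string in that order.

1101

Place data bits at non-power-of-two positions: b3=1, b5=0, b6=0, b7=0, b9=1, b10=1, b11=1, b12=0, b13=0, b14=0, b15=0.
p1 = XOR of data positions {3,5,7,9,11,13,15} = 1⊕0⊕0⊕1⊕1⊕0⊕0 = 1
p2 = XOR of data positions {3,6,7,10,11,14,15} = 1⊕0⊕0⊕1⊕1⊕0⊕0 = 1
p4 = XOR of data positions {5,6,7,12,13,14,15} = 0⊕0⊕0⊕0⊕0⊕0⊕0 = 0
p8 = XOR of data positions {9,10,11,12,13,14,15} = 1⊕1⊕1⊕0⊕0⊕0⊕0 = 1
Parity bits p1,p2,p4,p8 = 1101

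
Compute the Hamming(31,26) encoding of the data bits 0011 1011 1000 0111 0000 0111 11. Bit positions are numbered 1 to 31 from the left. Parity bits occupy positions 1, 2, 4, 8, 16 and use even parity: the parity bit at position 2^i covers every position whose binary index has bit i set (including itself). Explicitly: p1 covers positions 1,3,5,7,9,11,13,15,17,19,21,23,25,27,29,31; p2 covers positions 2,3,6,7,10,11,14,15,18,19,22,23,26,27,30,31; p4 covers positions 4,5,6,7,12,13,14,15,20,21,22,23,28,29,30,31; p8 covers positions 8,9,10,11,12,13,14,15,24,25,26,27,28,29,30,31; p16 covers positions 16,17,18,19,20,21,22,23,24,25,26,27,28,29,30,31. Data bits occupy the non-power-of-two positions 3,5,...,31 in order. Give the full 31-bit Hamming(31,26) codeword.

1100011110111000001110000011111

Place data bits at non-power-of-two positions: b3=0, b5=0, b6=1, b7=1, b9=1, b10=0, b11=1, b12=1, b13=1, b14=0, b15=0, b17=0, b18=0, b19=1, b20=1, b21=1, b22=0, b23=0, b24=0, b25=0, b26=0, b27=1, b28=1, b29=1, b30=1, b31=1.
p1 = XOR of data positions {3,5,7,9,11,13,15,17,19,21,23,25,27,29,31} = 0⊕0⊕1⊕1⊕1⊕1⊕0⊕0⊕1⊕1⊕0⊕0⊕1⊕1⊕1 = 1
p2 = XOR of data positions {3,6,7,10,11,14,15,18,19,22,23,26,27,30,31} = 0⊕1⊕1⊕0⊕1⊕0⊕0⊕0⊕1⊕0⊕0⊕0⊕1⊕1⊕1 = 1
p4 = XOR of data positions {5,6,7,12,13,14,15,20,21,22,23,28,29,30,31} = 0⊕1⊕1⊕1⊕1⊕0⊕0⊕1⊕1⊕0⊕0⊕1⊕1⊕1⊕1 = 0
p8 = XOR of data positions {9,10,11,12,13,14,15,24,25,26,27,28,29,30,31} = 1⊕0⊕1⊕1⊕1⊕0⊕0⊕0⊕0⊕0⊕1⊕1⊕1⊕1⊕1 = 1
p16 = XOR of data positions {17,18,19,20,21,22,23,24,25,26,27,28,29,30,31} = 0⊕0⊕1⊕1⊕1⊕0⊕0⊕0⊕0⊕0⊕1⊕1⊕1⊕1⊕1 = 0
Codeword b1..b31 = 1100011110111000001110000011111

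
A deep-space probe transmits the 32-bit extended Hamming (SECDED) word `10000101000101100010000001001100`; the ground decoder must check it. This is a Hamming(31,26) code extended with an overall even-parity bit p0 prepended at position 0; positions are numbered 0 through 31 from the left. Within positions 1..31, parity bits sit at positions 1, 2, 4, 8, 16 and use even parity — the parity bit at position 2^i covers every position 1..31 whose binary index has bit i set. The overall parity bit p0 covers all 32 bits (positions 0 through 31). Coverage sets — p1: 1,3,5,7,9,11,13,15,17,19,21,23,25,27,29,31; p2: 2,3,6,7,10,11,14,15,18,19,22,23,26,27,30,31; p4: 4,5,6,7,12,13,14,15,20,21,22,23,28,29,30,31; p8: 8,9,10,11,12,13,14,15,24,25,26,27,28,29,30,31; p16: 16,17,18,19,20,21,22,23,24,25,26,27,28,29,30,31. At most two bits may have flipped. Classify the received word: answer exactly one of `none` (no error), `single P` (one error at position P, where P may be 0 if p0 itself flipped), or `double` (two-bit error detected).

s1: b1⊕b3⊕b5⊕b7⊕b9⊕b11⊕b13⊕b15⊕b17⊕b19⊕b21⊕b23⊕b25⊕b27⊕b29⊕b31 = 0⊕0⊕1⊕1⊕0⊕1⊕1⊕0⊕0⊕0⊕0⊕0⊕1⊕0⊕1⊕0 = 0
s2: b2⊕b3⊕b6⊕b7⊕b10⊕b11⊕b14⊕b15⊕b18⊕b19⊕b22⊕b23⊕b26⊕b27⊕b30⊕b31 = 0⊕0⊕0⊕1⊕0⊕1⊕1⊕0⊕1⊕0⊕0⊕0⊕0⊕0⊕0⊕0 = 0
s4: b4⊕b5⊕b6⊕b7⊕b12⊕b13⊕b14⊕b15⊕b20⊕b21⊕b22⊕b23⊕b28⊕b29⊕b30⊕b31 = 0⊕1⊕0⊕1⊕0⊕1⊕1⊕0⊕0⊕0⊕0⊕0⊕1⊕1⊕0⊕0 = 0
s8: b8⊕b9⊕b10⊕b11⊕b12⊕b13⊕b14⊕b15⊕b24⊕b25⊕b26⊕b27⊕b28⊕b29⊕b30⊕b31 = 0⊕0⊕0⊕1⊕0⊕1⊕1⊕0⊕0⊕1⊕0⊕0⊕1⊕1⊕0⊕0 = 0
s16: b16⊕b17⊕b18⊕b19⊕b20⊕b21⊕b22⊕b23⊕b24⊕b25⊕b26⊕b27⊕b28⊕b29⊕b30⊕b31 = 0⊕0⊕1⊕0⊕0⊕0⊕0⊕0⊕0⊕1⊕0⊕0⊕1⊕1⊕0⊕0 = 0
Syndrome (s16...s1) = 00000 → position 0 (no error).
Overall parity (XOR of all 32 bits, including p0): 1⊕0⊕0⊕0⊕0⊕1⊕0⊕1⊕0⊕0⊕0⊕1⊕0⊕1⊕1⊕0⊕0⊕0⊕1⊕0⊕0⊕0⊕0⊕0⊕0⊕1⊕0⊕0⊕1⊕1⊕0⊕0 = 0
Overall=0, syndrome position=0 → no error.

none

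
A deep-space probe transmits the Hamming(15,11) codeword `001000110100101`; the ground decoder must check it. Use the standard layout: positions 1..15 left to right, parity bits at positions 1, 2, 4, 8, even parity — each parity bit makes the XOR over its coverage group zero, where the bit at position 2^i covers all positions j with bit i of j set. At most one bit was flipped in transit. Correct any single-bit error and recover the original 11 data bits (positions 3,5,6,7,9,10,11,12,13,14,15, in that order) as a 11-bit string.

10010100101

s1: b1⊕b3⊕b5⊕b7⊕b9⊕b11⊕b13⊕b15 = 0⊕1⊕0⊕1⊕0⊕0⊕1⊕1 = 0
s2: b2⊕b3⊕b6⊕b7⊕b10⊕b11⊕b14⊕b15 = 0⊕1⊕0⊕1⊕1⊕0⊕0⊕1 = 0
s4: b4⊕b5⊕b6⊕b7⊕b12⊕b13⊕b14⊕b15 = 0⊕0⊕0⊕1⊕0⊕1⊕0⊕1 = 1
s8: b8⊕b9⊕b10⊕b11⊕b12⊕b13⊕b14⊕b15 = 1⊕0⊕1⊕0⊕0⊕1⊕0⊕1 = 0
Syndrome (s8...s1) = 0100 → position 4.
Flip bit 4: corrected codeword = 001100110100101
Data bits at positions 3,5,6,7,9,10,11,12,13,14,15: 10010100101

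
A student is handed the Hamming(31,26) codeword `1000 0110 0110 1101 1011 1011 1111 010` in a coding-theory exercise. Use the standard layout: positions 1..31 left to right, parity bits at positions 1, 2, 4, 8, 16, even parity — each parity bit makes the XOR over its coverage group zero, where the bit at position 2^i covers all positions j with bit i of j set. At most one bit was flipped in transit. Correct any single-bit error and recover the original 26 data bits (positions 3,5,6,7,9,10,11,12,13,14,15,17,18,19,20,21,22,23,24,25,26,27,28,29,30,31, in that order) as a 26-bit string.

s1: b1⊕b3⊕b5⊕b7⊕b9⊕b11⊕b13⊕b15⊕b17⊕b19⊕b21⊕b23⊕b25⊕b27⊕b29⊕b31 = 1⊕0⊕0⊕1⊕0⊕1⊕1⊕0⊕1⊕1⊕1⊕1⊕1⊕1⊕0⊕0 = 0
s2: b2⊕b3⊕b6⊕b7⊕b10⊕b11⊕b14⊕b15⊕b18⊕b19⊕b22⊕b23⊕b26⊕b27⊕b30⊕b31 = 0⊕0⊕1⊕1⊕1⊕1⊕1⊕0⊕0⊕1⊕0⊕1⊕1⊕1⊕1⊕0 = 0
s4: b4⊕b5⊕b6⊕b7⊕b12⊕b13⊕b14⊕b15⊕b20⊕b21⊕b22⊕b23⊕b28⊕b29⊕b30⊕b31 = 0⊕0⊕1⊕1⊕0⊕1⊕1⊕0⊕1⊕1⊕0⊕1⊕1⊕0⊕1⊕0 = 1
s8: b8⊕b9⊕b10⊕b11⊕b12⊕b13⊕b14⊕b15⊕b24⊕b25⊕b26⊕b27⊕b28⊕b29⊕b30⊕b31 = 0⊕0⊕1⊕1⊕0⊕1⊕1⊕0⊕1⊕1⊕1⊕1⊕1⊕0⊕1⊕0 = 0
s16: b16⊕b17⊕b18⊕b19⊕b20⊕b21⊕b22⊕b23⊕b24⊕b25⊕b26⊕b27⊕b28⊕b29⊕b30⊕b31 = 1⊕1⊕0⊕1⊕1⊕1⊕0⊕1⊕1⊕1⊕1⊕1⊕1⊕0⊕1⊕0 = 0
Syndrome (s16...s1) = 00100 → position 4.
Flip bit 4: corrected codeword = 1001011001101101101110111111010
Data bits at positions 3,5,6,7,9,10,11,12,13,14,15,17,18,19,20,21,22,23,24,25,26,27,28,29,30,31: 00110110110101110111111010

00110110110101110111111010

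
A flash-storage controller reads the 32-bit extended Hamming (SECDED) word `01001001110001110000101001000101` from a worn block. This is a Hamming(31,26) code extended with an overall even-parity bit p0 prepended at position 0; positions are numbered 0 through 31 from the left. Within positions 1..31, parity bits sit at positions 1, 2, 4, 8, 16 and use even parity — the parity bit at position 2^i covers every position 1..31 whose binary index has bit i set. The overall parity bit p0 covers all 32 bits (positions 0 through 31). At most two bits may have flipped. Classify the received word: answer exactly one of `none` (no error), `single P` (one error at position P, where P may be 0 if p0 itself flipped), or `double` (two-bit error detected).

single 22

s1: b1⊕b3⊕b5⊕b7⊕b9⊕b11⊕b13⊕b15⊕b17⊕b19⊕b21⊕b23⊕b25⊕b27⊕b29⊕b31 = 1⊕0⊕0⊕1⊕1⊕0⊕1⊕1⊕0⊕0⊕0⊕0⊕1⊕0⊕1⊕1 = 0
s2: b2⊕b3⊕b6⊕b7⊕b10⊕b11⊕b14⊕b15⊕b18⊕b19⊕b22⊕b23⊕b26⊕b27⊕b30⊕b31 = 0⊕0⊕0⊕1⊕0⊕0⊕1⊕1⊕0⊕0⊕1⊕0⊕0⊕0⊕0⊕1 = 1
s4: b4⊕b5⊕b6⊕b7⊕b12⊕b13⊕b14⊕b15⊕b20⊕b21⊕b22⊕b23⊕b28⊕b29⊕b30⊕b31 = 1⊕0⊕0⊕1⊕0⊕1⊕1⊕1⊕1⊕0⊕1⊕0⊕0⊕1⊕0⊕1 = 1
s8: b8⊕b9⊕b10⊕b11⊕b12⊕b13⊕b14⊕b15⊕b24⊕b25⊕b26⊕b27⊕b28⊕b29⊕b30⊕b31 = 1⊕1⊕0⊕0⊕0⊕1⊕1⊕1⊕0⊕1⊕0⊕0⊕0⊕1⊕0⊕1 = 0
s16: b16⊕b17⊕b18⊕b19⊕b20⊕b21⊕b22⊕b23⊕b24⊕b25⊕b26⊕b27⊕b28⊕b29⊕b30⊕b31 = 0⊕0⊕0⊕0⊕1⊕0⊕1⊕0⊕0⊕1⊕0⊕0⊕0⊕1⊕0⊕1 = 1
Syndrome (s16...s1) = 10110 → position 22.
Overall parity (XOR of all 32 bits, including p0): 0⊕1⊕0⊕0⊕1⊕0⊕0⊕1⊕1⊕1⊕0⊕0⊕0⊕1⊕1⊕1⊕0⊕0⊕0⊕0⊕1⊕0⊕1⊕0⊕0⊕1⊕0⊕0⊕0⊕1⊕0⊕1 = 1
Overall=1, syndrome position=22 → single-bit error at position 22.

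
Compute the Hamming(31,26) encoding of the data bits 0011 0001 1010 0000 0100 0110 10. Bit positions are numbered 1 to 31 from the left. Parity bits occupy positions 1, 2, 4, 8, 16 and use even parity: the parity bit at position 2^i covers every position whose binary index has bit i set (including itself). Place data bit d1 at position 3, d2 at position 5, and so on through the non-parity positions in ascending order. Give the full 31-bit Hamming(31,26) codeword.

1000011000011010000000100011010

Place data bits at non-power-of-two positions: b3=0, b5=0, b6=1, b7=1, b9=0, b10=0, b11=0, b12=1, b13=1, b14=0, b15=1, b17=0, b18=0, b19=0, b20=0, b21=0, b22=0, b23=1, b24=0, b25=0, b26=0, b27=1, b28=1, b29=0, b30=1, b31=0.
p1 = XOR of data positions {3,5,7,9,11,13,15,17,19,21,23,25,27,29,31} = 0⊕0⊕1⊕0⊕0⊕1⊕1⊕0⊕0⊕0⊕1⊕0⊕1⊕0⊕0 = 1
p2 = XOR of data positions {3,6,7,10,11,14,15,18,19,22,23,26,27,30,31} = 0⊕1⊕1⊕0⊕0⊕0⊕1⊕0⊕0⊕0⊕1⊕0⊕1⊕1⊕0 = 0
p4 = XOR of data positions {5,6,7,12,13,14,15,20,21,22,23,28,29,30,31} = 0⊕1⊕1⊕1⊕1⊕0⊕1⊕0⊕0⊕0⊕1⊕1⊕0⊕1⊕0 = 0
p8 = XOR of data positions {9,10,11,12,13,14,15,24,25,26,27,28,29,30,31} = 0⊕0⊕0⊕1⊕1⊕0⊕1⊕0⊕0⊕0⊕1⊕1⊕0⊕1⊕0 = 0
p16 = XOR of data positions {17,18,19,20,21,22,23,24,25,26,27,28,29,30,31} = 0⊕0⊕0⊕0⊕0⊕0⊕1⊕0⊕0⊕0⊕1⊕1⊕0⊕1⊕0 = 0
Codeword b1..b31 = 1000011000011010000000100011010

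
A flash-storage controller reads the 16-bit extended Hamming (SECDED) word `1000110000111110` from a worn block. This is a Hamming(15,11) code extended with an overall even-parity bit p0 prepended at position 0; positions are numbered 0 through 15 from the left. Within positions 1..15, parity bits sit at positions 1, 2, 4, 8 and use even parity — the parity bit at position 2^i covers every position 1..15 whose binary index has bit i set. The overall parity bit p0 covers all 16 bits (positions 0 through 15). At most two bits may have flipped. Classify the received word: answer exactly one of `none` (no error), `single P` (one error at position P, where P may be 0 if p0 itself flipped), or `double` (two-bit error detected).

double

s1: b1⊕b3⊕b5⊕b7⊕b9⊕b11⊕b13⊕b15 = 0⊕0⊕1⊕0⊕0⊕1⊕1⊕0 = 1
s2: b2⊕b3⊕b6⊕b7⊕b10⊕b11⊕b14⊕b15 = 0⊕0⊕0⊕0⊕1⊕1⊕1⊕0 = 1
s4: b4⊕b5⊕b6⊕b7⊕b12⊕b13⊕b14⊕b15 = 1⊕1⊕0⊕0⊕1⊕1⊕1⊕0 = 1
s8: b8⊕b9⊕b10⊕b11⊕b12⊕b13⊕b14⊕b15 = 0⊕0⊕1⊕1⊕1⊕1⊕1⊕0 = 1
Syndrome (s8...s1) = 1111 → position 15.
Overall parity (XOR of all 16 bits, including p0): 1⊕0⊕0⊕0⊕1⊕1⊕0⊕0⊕0⊕0⊕1⊕1⊕1⊕1⊕1⊕0 = 0
Overall=0, syndrome position=15 → double-bit error detected (uncorrectable).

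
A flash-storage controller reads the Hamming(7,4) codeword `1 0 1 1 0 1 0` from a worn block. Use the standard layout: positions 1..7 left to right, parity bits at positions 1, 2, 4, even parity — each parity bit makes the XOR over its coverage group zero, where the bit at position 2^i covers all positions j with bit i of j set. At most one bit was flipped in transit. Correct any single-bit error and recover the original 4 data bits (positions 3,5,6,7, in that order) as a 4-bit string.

s1: b1⊕b3⊕b5⊕b7 = 1⊕1⊕0⊕0 = 0
s2: b2⊕b3⊕b6⊕b7 = 0⊕1⊕1⊕0 = 0
s4: b4⊕b5⊕b6⊕b7 = 1⊕0⊕1⊕0 = 0
Syndrome (s4...s1) = 000 → position 0 (no error).
No correction needed.
Data bits at positions 3,5,6,7: 1010

1010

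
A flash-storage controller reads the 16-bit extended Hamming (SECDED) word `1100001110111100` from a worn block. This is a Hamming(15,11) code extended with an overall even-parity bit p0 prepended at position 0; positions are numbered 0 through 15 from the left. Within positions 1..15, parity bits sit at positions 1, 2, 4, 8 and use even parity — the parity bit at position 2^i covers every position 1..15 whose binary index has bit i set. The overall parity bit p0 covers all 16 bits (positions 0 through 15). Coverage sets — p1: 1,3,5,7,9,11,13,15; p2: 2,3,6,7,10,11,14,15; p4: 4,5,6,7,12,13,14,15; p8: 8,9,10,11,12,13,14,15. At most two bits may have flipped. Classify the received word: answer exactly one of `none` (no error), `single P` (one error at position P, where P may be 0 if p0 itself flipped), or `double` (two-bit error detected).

single 8

s1: b1⊕b3⊕b5⊕b7⊕b9⊕b11⊕b13⊕b15 = 1⊕0⊕0⊕1⊕0⊕1⊕1⊕0 = 0
s2: b2⊕b3⊕b6⊕b7⊕b10⊕b11⊕b14⊕b15 = 0⊕0⊕1⊕1⊕1⊕1⊕0⊕0 = 0
s4: b4⊕b5⊕b6⊕b7⊕b12⊕b13⊕b14⊕b15 = 0⊕0⊕1⊕1⊕1⊕1⊕0⊕0 = 0
s8: b8⊕b9⊕b10⊕b11⊕b12⊕b13⊕b14⊕b15 = 1⊕0⊕1⊕1⊕1⊕1⊕0⊕0 = 1
Syndrome (s8...s1) = 1000 → position 8.
Overall parity (XOR of all 16 bits, including p0): 1⊕1⊕0⊕0⊕0⊕0⊕1⊕1⊕1⊕0⊕1⊕1⊕1⊕1⊕0⊕0 = 1
Overall=1, syndrome position=8 → single-bit error at position 8.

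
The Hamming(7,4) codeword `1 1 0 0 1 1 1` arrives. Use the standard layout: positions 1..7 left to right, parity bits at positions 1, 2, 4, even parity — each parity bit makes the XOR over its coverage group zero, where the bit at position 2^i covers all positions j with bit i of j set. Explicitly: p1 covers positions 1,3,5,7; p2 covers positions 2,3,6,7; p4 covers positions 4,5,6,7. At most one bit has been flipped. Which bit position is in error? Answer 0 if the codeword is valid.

s1: b1⊕b3⊕b5⊕b7 = 1⊕0⊕1⊕1 = 1
s2: b2⊕b3⊕b6⊕b7 = 1⊕0⊕1⊕1 = 1
s4: b4⊕b5⊕b6⊕b7 = 0⊕1⊕1⊕1 = 1
Syndrome (s4...s1) = 111 → position 7.

7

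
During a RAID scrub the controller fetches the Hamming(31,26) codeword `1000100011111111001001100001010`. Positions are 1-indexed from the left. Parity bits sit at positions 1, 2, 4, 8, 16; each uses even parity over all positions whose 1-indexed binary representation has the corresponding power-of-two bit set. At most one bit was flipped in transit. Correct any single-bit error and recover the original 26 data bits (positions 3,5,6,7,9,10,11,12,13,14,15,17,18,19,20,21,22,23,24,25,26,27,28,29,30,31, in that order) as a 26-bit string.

01001110111001001100001010

s1: b1⊕b3⊕b5⊕b7⊕b9⊕b11⊕b13⊕b15⊕b17⊕b19⊕b21⊕b23⊕b25⊕b27⊕b29⊕b31 = 1⊕0⊕1⊕0⊕1⊕1⊕1⊕1⊕0⊕1⊕0⊕1⊕0⊕0⊕0⊕0 = 0
s2: b2⊕b3⊕b6⊕b7⊕b10⊕b11⊕b14⊕b15⊕b18⊕b19⊕b22⊕b23⊕b26⊕b27⊕b30⊕b31 = 0⊕0⊕0⊕0⊕1⊕1⊕1⊕1⊕0⊕1⊕1⊕1⊕0⊕0⊕1⊕0 = 0
s4: b4⊕b5⊕b6⊕b7⊕b12⊕b13⊕b14⊕b15⊕b20⊕b21⊕b22⊕b23⊕b28⊕b29⊕b30⊕b31 = 0⊕1⊕0⊕0⊕1⊕1⊕1⊕1⊕0⊕0⊕1⊕1⊕1⊕0⊕1⊕0 = 1
s8: b8⊕b9⊕b10⊕b11⊕b12⊕b13⊕b14⊕b15⊕b24⊕b25⊕b26⊕b27⊕b28⊕b29⊕b30⊕b31 = 0⊕1⊕1⊕1⊕1⊕1⊕1⊕1⊕0⊕0⊕0⊕0⊕1⊕0⊕1⊕0 = 1
s16: b16⊕b17⊕b18⊕b19⊕b20⊕b21⊕b22⊕b23⊕b24⊕b25⊕b26⊕b27⊕b28⊕b29⊕b30⊕b31 = 1⊕0⊕0⊕1⊕0⊕0⊕1⊕1⊕0⊕0⊕0⊕0⊕1⊕0⊕1⊕0 = 0
Syndrome (s16...s1) = 01100 → position 12.
Flip bit 12: corrected codeword = 1000100011101111001001100001010
Data bits at positions 3,5,6,7,9,10,11,12,13,14,15,17,18,19,20,21,22,23,24,25,26,27,28,29,30,31: 01001110111001001100001010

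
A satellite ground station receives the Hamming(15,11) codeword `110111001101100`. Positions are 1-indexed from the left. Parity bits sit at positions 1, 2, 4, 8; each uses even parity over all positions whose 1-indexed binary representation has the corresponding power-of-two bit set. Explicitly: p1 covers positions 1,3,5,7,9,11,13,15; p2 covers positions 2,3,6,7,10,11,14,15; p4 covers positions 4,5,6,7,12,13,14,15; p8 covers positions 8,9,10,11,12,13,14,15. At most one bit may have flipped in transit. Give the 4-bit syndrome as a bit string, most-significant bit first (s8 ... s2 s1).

s1: b1⊕b3⊕b5⊕b7⊕b9⊕b11⊕b13⊕b15 = 1⊕0⊕1⊕0⊕1⊕0⊕1⊕0 = 0
s2: b2⊕b3⊕b6⊕b7⊕b10⊕b11⊕b14⊕b15 = 1⊕0⊕1⊕0⊕1⊕0⊕0⊕0 = 1
s4: b4⊕b5⊕b6⊕b7⊕b12⊕b13⊕b14⊕b15 = 1⊕1⊕1⊕0⊕1⊕1⊕0⊕0 = 1
s8: b8⊕b9⊕b10⊕b11⊕b12⊕b13⊕b14⊕b15 = 0⊕1⊕1⊕0⊕1⊕1⊕0⊕0 = 0
Syndrome (s8...s1) = 0110 → position 6.

0110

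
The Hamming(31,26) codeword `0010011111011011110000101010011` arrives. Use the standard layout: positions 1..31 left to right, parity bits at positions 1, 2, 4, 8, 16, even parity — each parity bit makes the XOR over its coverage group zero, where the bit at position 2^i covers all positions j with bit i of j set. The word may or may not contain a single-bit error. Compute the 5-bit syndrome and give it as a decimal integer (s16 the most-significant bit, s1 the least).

s1: b1⊕b3⊕b5⊕b7⊕b9⊕b11⊕b13⊕b15⊕b17⊕b19⊕b21⊕b23⊕b25⊕b27⊕b29⊕b31 = 0⊕1⊕0⊕1⊕1⊕0⊕1⊕1⊕1⊕0⊕0⊕1⊕1⊕1⊕0⊕1 = 0
s2: b2⊕b3⊕b6⊕b7⊕b10⊕b11⊕b14⊕b15⊕b18⊕b19⊕b22⊕b23⊕b26⊕b27⊕b30⊕b31 = 0⊕1⊕1⊕1⊕1⊕0⊕0⊕1⊕1⊕0⊕0⊕1⊕0⊕1⊕1⊕1 = 0
s4: b4⊕b5⊕b6⊕b7⊕b12⊕b13⊕b14⊕b15⊕b20⊕b21⊕b22⊕b23⊕b28⊕b29⊕b30⊕b31 = 0⊕0⊕1⊕1⊕1⊕1⊕0⊕1⊕0⊕0⊕0⊕1⊕0⊕0⊕1⊕1 = 0
s8: b8⊕b9⊕b10⊕b11⊕b12⊕b13⊕b14⊕b15⊕b24⊕b25⊕b26⊕b27⊕b28⊕b29⊕b30⊕b31 = 1⊕1⊕1⊕0⊕1⊕1⊕0⊕1⊕0⊕1⊕0⊕1⊕0⊕0⊕1⊕1 = 0
s16: b16⊕b17⊕b18⊕b19⊕b20⊕b21⊕b22⊕b23⊕b24⊕b25⊕b26⊕b27⊕b28⊕b29⊕b30⊕b31 = 1⊕1⊕1⊕0⊕0⊕0⊕0⊕1⊕0⊕1⊕0⊕1⊕0⊕0⊕1⊕1 = 0
Syndrome (s16...s1) = 00000 → position 0 (no error).

0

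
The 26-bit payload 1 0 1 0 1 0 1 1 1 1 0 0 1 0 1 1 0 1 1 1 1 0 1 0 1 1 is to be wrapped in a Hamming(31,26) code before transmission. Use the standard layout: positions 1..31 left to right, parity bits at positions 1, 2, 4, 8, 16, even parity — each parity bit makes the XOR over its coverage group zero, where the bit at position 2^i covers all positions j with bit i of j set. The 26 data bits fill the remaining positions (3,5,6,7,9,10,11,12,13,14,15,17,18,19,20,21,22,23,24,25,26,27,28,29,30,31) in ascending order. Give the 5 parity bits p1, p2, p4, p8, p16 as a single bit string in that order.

Place data bits at non-power-of-two positions: b3=1, b5=0, b6=1, b7=0, b9=1, b10=0, b11=1, b12=1, b13=1, b14=1, b15=0, b17=0, b18=1, b19=0, b20=1, b21=1, b22=0, b23=1, b24=1, b25=1, b26=1, b27=0, b28=1, b29=0, b30=1, b31=1.
p1 = XOR of data positions {3,5,7,9,11,13,15,17,19,21,23,25,27,29,31} = 1⊕0⊕0⊕1⊕1⊕1⊕0⊕0⊕0⊕1⊕1⊕1⊕0⊕0⊕1 = 0
p2 = XOR of data positions {3,6,7,10,11,14,15,18,19,22,23,26,27,30,31} = 1⊕1⊕0⊕0⊕1⊕1⊕0⊕1⊕0⊕0⊕1⊕1⊕0⊕1⊕1 = 1
p4 = XOR of data positions {5,6,7,12,13,14,15,20,21,22,23,28,29,30,31} = 0⊕1⊕0⊕1⊕1⊕1⊕0⊕1⊕1⊕0⊕1⊕1⊕0⊕1⊕1 = 0
p8 = XOR of data positions {9,10,11,12,13,14,15,24,25,26,27,28,29,30,31} = 1⊕0⊕1⊕1⊕1⊕1⊕0⊕1⊕1⊕1⊕0⊕1⊕0⊕1⊕1 = 1
p16 = XOR of data positions {17,18,19,20,21,22,23,24,25,26,27,28,29,30,31} = 0⊕1⊕0⊕1⊕1⊕0⊕1⊕1⊕1⊕1⊕0⊕1⊕0⊕1⊕1 = 0
Parity bits p1,p2,p4,p8,p16 = 01010

01010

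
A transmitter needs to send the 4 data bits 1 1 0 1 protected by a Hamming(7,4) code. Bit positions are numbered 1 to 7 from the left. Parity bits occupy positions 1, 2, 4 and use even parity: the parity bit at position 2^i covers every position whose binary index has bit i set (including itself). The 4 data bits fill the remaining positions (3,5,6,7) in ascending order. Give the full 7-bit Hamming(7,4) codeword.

1010101

Place data bits at non-power-of-two positions: b3=1, b5=1, b6=0, b7=1.
p1 = XOR of data positions {3,5,7} = 1⊕1⊕1 = 1
p2 = XOR of data positions {3,6,7} = 1⊕0⊕1 = 0
p4 = XOR of data positions {5,6,7} = 1⊕0⊕1 = 0
Codeword b1..b7 = 1010101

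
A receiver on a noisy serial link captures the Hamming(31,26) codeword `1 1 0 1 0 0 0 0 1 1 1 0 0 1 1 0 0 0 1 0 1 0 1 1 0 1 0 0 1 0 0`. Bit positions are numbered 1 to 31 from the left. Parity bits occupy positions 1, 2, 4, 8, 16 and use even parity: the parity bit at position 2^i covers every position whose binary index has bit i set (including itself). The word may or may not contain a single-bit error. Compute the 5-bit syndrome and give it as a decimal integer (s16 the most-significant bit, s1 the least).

s1: b1⊕b3⊕b5⊕b7⊕b9⊕b11⊕b13⊕b15⊕b17⊕b19⊕b21⊕b23⊕b25⊕b27⊕b29⊕b31 = 1⊕0⊕0⊕0⊕1⊕1⊕0⊕1⊕0⊕1⊕1⊕1⊕0⊕0⊕1⊕0 = 0
s2: b2⊕b3⊕b6⊕b7⊕b10⊕b11⊕b14⊕b15⊕b18⊕b19⊕b22⊕b23⊕b26⊕b27⊕b30⊕b31 = 1⊕0⊕0⊕0⊕1⊕1⊕1⊕1⊕0⊕1⊕0⊕1⊕1⊕0⊕0⊕0 = 0
s4: b4⊕b5⊕b6⊕b7⊕b12⊕b13⊕b14⊕b15⊕b20⊕b21⊕b22⊕b23⊕b28⊕b29⊕b30⊕b31 = 1⊕0⊕0⊕0⊕0⊕0⊕1⊕1⊕0⊕1⊕0⊕1⊕0⊕1⊕0⊕0 = 0
s8: b8⊕b9⊕b10⊕b11⊕b12⊕b13⊕b14⊕b15⊕b24⊕b25⊕b26⊕b27⊕b28⊕b29⊕b30⊕b31 = 0⊕1⊕1⊕1⊕0⊕0⊕1⊕1⊕1⊕0⊕1⊕0⊕0⊕1⊕0⊕0 = 0
s16: b16⊕b17⊕b18⊕b19⊕b20⊕b21⊕b22⊕b23⊕b24⊕b25⊕b26⊕b27⊕b28⊕b29⊕b30⊕b31 = 0⊕0⊕0⊕1⊕0⊕1⊕0⊕1⊕1⊕0⊕1⊕0⊕0⊕1⊕0⊕0 = 0
Syndrome (s16...s1) = 00000 → position 0 (no error).

0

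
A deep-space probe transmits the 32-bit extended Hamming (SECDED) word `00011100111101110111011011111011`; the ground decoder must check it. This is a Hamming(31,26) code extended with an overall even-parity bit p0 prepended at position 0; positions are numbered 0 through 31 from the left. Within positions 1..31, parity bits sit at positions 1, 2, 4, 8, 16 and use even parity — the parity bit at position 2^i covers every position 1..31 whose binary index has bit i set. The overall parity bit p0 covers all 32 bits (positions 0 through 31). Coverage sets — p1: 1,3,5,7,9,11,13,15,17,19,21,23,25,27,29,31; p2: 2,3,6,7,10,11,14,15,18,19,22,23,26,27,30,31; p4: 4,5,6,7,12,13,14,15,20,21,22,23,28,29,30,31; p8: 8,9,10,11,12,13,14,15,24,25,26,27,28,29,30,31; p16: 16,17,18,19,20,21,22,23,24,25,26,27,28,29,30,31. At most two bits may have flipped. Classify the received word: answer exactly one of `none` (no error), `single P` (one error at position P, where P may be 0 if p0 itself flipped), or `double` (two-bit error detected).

none

s1: b1⊕b3⊕b5⊕b7⊕b9⊕b11⊕b13⊕b15⊕b17⊕b19⊕b21⊕b23⊕b25⊕b27⊕b29⊕b31 = 0⊕1⊕1⊕0⊕1⊕1⊕1⊕1⊕1⊕1⊕1⊕0⊕1⊕1⊕0⊕1 = 0
s2: b2⊕b3⊕b6⊕b7⊕b10⊕b11⊕b14⊕b15⊕b18⊕b19⊕b22⊕b23⊕b26⊕b27⊕b30⊕b31 = 0⊕1⊕0⊕0⊕1⊕1⊕1⊕1⊕1⊕1⊕1⊕0⊕1⊕1⊕1⊕1 = 0
s4: b4⊕b5⊕b6⊕b7⊕b12⊕b13⊕b14⊕b15⊕b20⊕b21⊕b22⊕b23⊕b28⊕b29⊕b30⊕b31 = 1⊕1⊕0⊕0⊕0⊕1⊕1⊕1⊕0⊕1⊕1⊕0⊕1⊕0⊕1⊕1 = 0
s8: b8⊕b9⊕b10⊕b11⊕b12⊕b13⊕b14⊕b15⊕b24⊕b25⊕b26⊕b27⊕b28⊕b29⊕b30⊕b31 = 1⊕1⊕1⊕1⊕0⊕1⊕1⊕1⊕1⊕1⊕1⊕1⊕1⊕0⊕1⊕1 = 0
s16: b16⊕b17⊕b18⊕b19⊕b20⊕b21⊕b22⊕b23⊕b24⊕b25⊕b26⊕b27⊕b28⊕b29⊕b30⊕b31 = 0⊕1⊕1⊕1⊕0⊕1⊕1⊕0⊕1⊕1⊕1⊕1⊕1⊕0⊕1⊕1 = 0
Syndrome (s16...s1) = 00000 → position 0 (no error).
Overall parity (XOR of all 32 bits, including p0): 0⊕0⊕0⊕1⊕1⊕1⊕0⊕0⊕1⊕1⊕1⊕1⊕0⊕1⊕1⊕1⊕0⊕1⊕1⊕1⊕0⊕1⊕1⊕0⊕1⊕1⊕1⊕1⊕1⊕0⊕1⊕1 = 0
Overall=0, syndrome position=0 → no error.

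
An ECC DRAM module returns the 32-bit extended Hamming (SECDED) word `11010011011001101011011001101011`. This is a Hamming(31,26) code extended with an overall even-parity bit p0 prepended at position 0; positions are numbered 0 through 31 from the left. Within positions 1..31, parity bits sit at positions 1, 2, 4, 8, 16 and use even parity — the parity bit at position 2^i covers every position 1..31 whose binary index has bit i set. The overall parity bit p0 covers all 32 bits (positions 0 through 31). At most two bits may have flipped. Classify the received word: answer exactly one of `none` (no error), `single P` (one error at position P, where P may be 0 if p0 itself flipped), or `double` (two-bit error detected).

s1: b1⊕b3⊕b5⊕b7⊕b9⊕b11⊕b13⊕b15⊕b17⊕b19⊕b21⊕b23⊕b25⊕b27⊕b29⊕b31 = 1⊕1⊕0⊕1⊕1⊕0⊕1⊕0⊕0⊕1⊕1⊕0⊕1⊕0⊕0⊕1 = 1
s2: b2⊕b3⊕b6⊕b7⊕b10⊕b11⊕b14⊕b15⊕b18⊕b19⊕b22⊕b23⊕b26⊕b27⊕b30⊕b31 = 0⊕1⊕1⊕1⊕1⊕0⊕1⊕0⊕1⊕1⊕1⊕0⊕1⊕0⊕1⊕1 = 1
s4: b4⊕b5⊕b6⊕b7⊕b12⊕b13⊕b14⊕b15⊕b20⊕b21⊕b22⊕b23⊕b28⊕b29⊕b30⊕b31 = 0⊕0⊕1⊕1⊕0⊕1⊕1⊕0⊕0⊕1⊕1⊕0⊕1⊕0⊕1⊕1 = 1
s8: b8⊕b9⊕b10⊕b11⊕b12⊕b13⊕b14⊕b15⊕b24⊕b25⊕b26⊕b27⊕b28⊕b29⊕b30⊕b31 = 0⊕1⊕1⊕0⊕0⊕1⊕1⊕0⊕0⊕1⊕1⊕0⊕1⊕0⊕1⊕1 = 1
s16: b16⊕b17⊕b18⊕b19⊕b20⊕b21⊕b22⊕b23⊕b24⊕b25⊕b26⊕b27⊕b28⊕b29⊕b30⊕b31 = 1⊕0⊕1⊕1⊕0⊕1⊕1⊕0⊕0⊕1⊕1⊕0⊕1⊕0⊕1⊕1 = 0
Syndrome (s16...s1) = 01111 → position 15.
Overall parity (XOR of all 32 bits, including p0): 1⊕1⊕0⊕1⊕0⊕0⊕1⊕1⊕0⊕1⊕1⊕0⊕0⊕1⊕1⊕0⊕1⊕0⊕1⊕1⊕0⊕1⊕1⊕0⊕0⊕1⊕1⊕0⊕1⊕0⊕1⊕1 = 1
Overall=1, syndrome position=15 → single-bit error at position 15.

single 15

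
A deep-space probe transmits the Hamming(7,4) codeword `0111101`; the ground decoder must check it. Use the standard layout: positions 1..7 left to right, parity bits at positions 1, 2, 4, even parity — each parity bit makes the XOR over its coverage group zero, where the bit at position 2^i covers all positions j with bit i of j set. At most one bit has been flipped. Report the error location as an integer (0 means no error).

s1: b1⊕b3⊕b5⊕b7 = 0⊕1⊕1⊕1 = 1
s2: b2⊕b3⊕b6⊕b7 = 1⊕1⊕0⊕1 = 1
s4: b4⊕b5⊕b6⊕b7 = 1⊕1⊕0⊕1 = 1
Syndrome (s4...s1) = 111 → position 7.

7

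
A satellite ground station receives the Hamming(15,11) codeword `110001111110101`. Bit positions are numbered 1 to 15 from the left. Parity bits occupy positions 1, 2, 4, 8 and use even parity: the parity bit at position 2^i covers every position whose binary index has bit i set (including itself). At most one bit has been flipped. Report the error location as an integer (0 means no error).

s1: b1⊕b3⊕b5⊕b7⊕b9⊕b11⊕b13⊕b15 = 1⊕0⊕0⊕1⊕1⊕1⊕1⊕1 = 0
s2: b2⊕b3⊕b6⊕b7⊕b10⊕b11⊕b14⊕b15 = 1⊕0⊕1⊕1⊕1⊕1⊕0⊕1 = 0
s4: b4⊕b5⊕b6⊕b7⊕b12⊕b13⊕b14⊕b15 = 0⊕0⊕1⊕1⊕0⊕1⊕0⊕1 = 0
s8: b8⊕b9⊕b10⊕b11⊕b12⊕b13⊕b14⊕b15 = 1⊕1⊕1⊕1⊕0⊕1⊕0⊕1 = 0
Syndrome (s8...s1) = 0000 → position 0 (no error).

0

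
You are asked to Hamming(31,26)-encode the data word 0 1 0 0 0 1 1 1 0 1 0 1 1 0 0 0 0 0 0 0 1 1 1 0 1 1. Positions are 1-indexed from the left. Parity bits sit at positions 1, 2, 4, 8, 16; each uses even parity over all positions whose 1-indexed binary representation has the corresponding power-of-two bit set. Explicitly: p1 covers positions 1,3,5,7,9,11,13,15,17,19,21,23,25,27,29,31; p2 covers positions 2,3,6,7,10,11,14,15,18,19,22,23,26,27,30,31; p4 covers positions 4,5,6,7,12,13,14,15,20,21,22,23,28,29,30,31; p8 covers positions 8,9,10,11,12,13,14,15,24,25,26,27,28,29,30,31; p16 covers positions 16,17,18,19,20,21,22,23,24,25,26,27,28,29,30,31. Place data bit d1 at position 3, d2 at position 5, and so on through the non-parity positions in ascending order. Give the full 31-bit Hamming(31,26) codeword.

1000100101110101110000000111011

Place data bits at non-power-of-two positions: b3=0, b5=1, b6=0, b7=0, b9=0, b10=1, b11=1, b12=1, b13=0, b14=1, b15=0, b17=1, b18=1, b19=0, b20=0, b21=0, b22=0, b23=0, b24=0, b25=0, b26=1, b27=1, b28=1, b29=0, b30=1, b31=1.
p1 = XOR of data positions {3,5,7,9,11,13,15,17,19,21,23,25,27,29,31} = 0⊕1⊕0⊕0⊕1⊕0⊕0⊕1⊕0⊕0⊕0⊕0⊕1⊕0⊕1 = 1
p2 = XOR of data positions {3,6,7,10,11,14,15,18,19,22,23,26,27,30,31} = 0⊕0⊕0⊕1⊕1⊕1⊕0⊕1⊕0⊕0⊕0⊕1⊕1⊕1⊕1 = 0
p4 = XOR of data positions {5,6,7,12,13,14,15,20,21,22,23,28,29,30,31} = 1⊕0⊕0⊕1⊕0⊕1⊕0⊕0⊕0⊕0⊕0⊕1⊕0⊕1⊕1 = 0
p8 = XOR of data positions {9,10,11,12,13,14,15,24,25,26,27,28,29,30,31} = 0⊕1⊕1⊕1⊕0⊕1⊕0⊕0⊕0⊕1⊕1⊕1⊕0⊕1⊕1 = 1
p16 = XOR of data positions {17,18,19,20,21,22,23,24,25,26,27,28,29,30,31} = 1⊕1⊕0⊕0⊕0⊕0⊕0⊕0⊕0⊕1⊕1⊕1⊕0⊕1⊕1 = 1
Codeword b1..b31 = 1000100101110101110000000111011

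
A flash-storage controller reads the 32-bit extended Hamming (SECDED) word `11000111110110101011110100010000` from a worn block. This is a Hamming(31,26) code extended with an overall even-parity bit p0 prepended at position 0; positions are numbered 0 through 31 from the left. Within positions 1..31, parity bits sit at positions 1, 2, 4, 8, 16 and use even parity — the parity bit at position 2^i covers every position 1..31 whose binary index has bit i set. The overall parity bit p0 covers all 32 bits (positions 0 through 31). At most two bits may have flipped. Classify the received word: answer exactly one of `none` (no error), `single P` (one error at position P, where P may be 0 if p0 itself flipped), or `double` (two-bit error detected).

s1: b1⊕b3⊕b5⊕b7⊕b9⊕b11⊕b13⊕b15⊕b17⊕b19⊕b21⊕b23⊕b25⊕b27⊕b29⊕b31 = 1⊕0⊕1⊕1⊕1⊕1⊕0⊕0⊕0⊕1⊕1⊕1⊕0⊕1⊕0⊕0 = 1
s2: b2⊕b3⊕b6⊕b7⊕b10⊕b11⊕b14⊕b15⊕b18⊕b19⊕b22⊕b23⊕b26⊕b27⊕b30⊕b31 = 0⊕0⊕1⊕1⊕0⊕1⊕1⊕0⊕1⊕1⊕0⊕1⊕0⊕1⊕0⊕0 = 0
s4: b4⊕b5⊕b6⊕b7⊕b12⊕b13⊕b14⊕b15⊕b20⊕b21⊕b22⊕b23⊕b28⊕b29⊕b30⊕b31 = 0⊕1⊕1⊕1⊕1⊕0⊕1⊕0⊕1⊕1⊕0⊕1⊕0⊕0⊕0⊕0 = 0
s8: b8⊕b9⊕b10⊕b11⊕b12⊕b13⊕b14⊕b15⊕b24⊕b25⊕b26⊕b27⊕b28⊕b29⊕b30⊕b31 = 1⊕1⊕0⊕1⊕1⊕0⊕1⊕0⊕0⊕0⊕0⊕1⊕0⊕0⊕0⊕0 = 0
s16: b16⊕b17⊕b18⊕b19⊕b20⊕b21⊕b22⊕b23⊕b24⊕b25⊕b26⊕b27⊕b28⊕b29⊕b30⊕b31 = 1⊕0⊕1⊕1⊕1⊕1⊕0⊕1⊕0⊕0⊕0⊕1⊕0⊕0⊕0⊕0 = 1
Syndrome (s16...s1) = 10001 → position 17.
Overall parity (XOR of all 32 bits, including p0): 1⊕1⊕0⊕0⊕0⊕1⊕1⊕1⊕1⊕1⊕0⊕1⊕1⊕0⊕1⊕0⊕1⊕0⊕1⊕1⊕1⊕1⊕0⊕1⊕0⊕0⊕0⊕1⊕0⊕0⊕0⊕0 = 1
Overall=1, syndrome position=17 → single-bit error at position 17.

single 17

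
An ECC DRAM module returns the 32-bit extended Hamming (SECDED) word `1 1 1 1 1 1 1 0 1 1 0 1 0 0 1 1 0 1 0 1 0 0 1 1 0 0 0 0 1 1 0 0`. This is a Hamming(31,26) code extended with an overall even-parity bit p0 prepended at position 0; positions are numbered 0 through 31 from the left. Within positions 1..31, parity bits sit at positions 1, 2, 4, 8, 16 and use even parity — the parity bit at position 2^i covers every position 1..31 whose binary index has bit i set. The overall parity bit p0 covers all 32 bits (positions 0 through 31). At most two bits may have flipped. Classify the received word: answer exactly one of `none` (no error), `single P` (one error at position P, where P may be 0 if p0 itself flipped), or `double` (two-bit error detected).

double

s1: b1⊕b3⊕b5⊕b7⊕b9⊕b11⊕b13⊕b15⊕b17⊕b19⊕b21⊕b23⊕b25⊕b27⊕b29⊕b31 = 1⊕1⊕1⊕0⊕1⊕1⊕0⊕1⊕1⊕1⊕0⊕1⊕0⊕0⊕1⊕0 = 0
s2: b2⊕b3⊕b6⊕b7⊕b10⊕b11⊕b14⊕b15⊕b18⊕b19⊕b22⊕b23⊕b26⊕b27⊕b30⊕b31 = 1⊕1⊕1⊕0⊕0⊕1⊕1⊕1⊕0⊕1⊕1⊕1⊕0⊕0⊕0⊕0 = 1
s4: b4⊕b5⊕b6⊕b7⊕b12⊕b13⊕b14⊕b15⊕b20⊕b21⊕b22⊕b23⊕b28⊕b29⊕b30⊕b31 = 1⊕1⊕1⊕0⊕0⊕0⊕1⊕1⊕0⊕0⊕1⊕1⊕1⊕1⊕0⊕0 = 1
s8: b8⊕b9⊕b10⊕b11⊕b12⊕b13⊕b14⊕b15⊕b24⊕b25⊕b26⊕b27⊕b28⊕b29⊕b30⊕b31 = 1⊕1⊕0⊕1⊕0⊕0⊕1⊕1⊕0⊕0⊕0⊕0⊕1⊕1⊕0⊕0 = 1
s16: b16⊕b17⊕b18⊕b19⊕b20⊕b21⊕b22⊕b23⊕b24⊕b25⊕b26⊕b27⊕b28⊕b29⊕b30⊕b31 = 0⊕1⊕0⊕1⊕0⊕0⊕1⊕1⊕0⊕0⊕0⊕0⊕1⊕1⊕0⊕0 = 0
Syndrome (s16...s1) = 01110 → position 14.
Overall parity (XOR of all 32 bits, including p0): 1⊕1⊕1⊕1⊕1⊕1⊕1⊕0⊕1⊕1⊕0⊕1⊕0⊕0⊕1⊕1⊕0⊕1⊕0⊕1⊕0⊕0⊕1⊕1⊕0⊕0⊕0⊕0⊕1⊕1⊕0⊕0 = 0
Overall=0, syndrome position=14 → double-bit error detected (uncorrectable).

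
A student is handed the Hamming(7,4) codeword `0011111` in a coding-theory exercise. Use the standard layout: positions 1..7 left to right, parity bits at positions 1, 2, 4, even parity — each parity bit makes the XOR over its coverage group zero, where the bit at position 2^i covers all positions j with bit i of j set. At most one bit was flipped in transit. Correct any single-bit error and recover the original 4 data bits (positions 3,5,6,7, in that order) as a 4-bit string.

s1: b1⊕b3⊕b5⊕b7 = 0⊕1⊕1⊕1 = 1
s2: b2⊕b3⊕b6⊕b7 = 0⊕1⊕1⊕1 = 1
s4: b4⊕b5⊕b6⊕b7 = 1⊕1⊕1⊕1 = 0
Syndrome (s4...s1) = 011 → position 3.
Flip bit 3: corrected codeword = 0001111
Data bits at positions 3,5,6,7: 0111

0111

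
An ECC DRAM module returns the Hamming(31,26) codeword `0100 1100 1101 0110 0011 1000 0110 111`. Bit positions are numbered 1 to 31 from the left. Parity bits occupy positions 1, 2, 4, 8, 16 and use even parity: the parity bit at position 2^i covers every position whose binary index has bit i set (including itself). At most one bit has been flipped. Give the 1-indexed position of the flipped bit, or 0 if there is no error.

s1: b1⊕b3⊕b5⊕b7⊕b9⊕b11⊕b13⊕b15⊕b17⊕b19⊕b21⊕b23⊕b25⊕b27⊕b29⊕b31 = 0⊕0⊕1⊕0⊕1⊕0⊕0⊕1⊕0⊕1⊕1⊕0⊕0⊕1⊕1⊕1 = 0
s2: b2⊕b3⊕b6⊕b7⊕b10⊕b11⊕b14⊕b15⊕b18⊕b19⊕b22⊕b23⊕b26⊕b27⊕b30⊕b31 = 1⊕0⊕1⊕0⊕1⊕0⊕1⊕1⊕0⊕1⊕0⊕0⊕1⊕1⊕1⊕1 = 0
s4: b4⊕b5⊕b6⊕b7⊕b12⊕b13⊕b14⊕b15⊕b20⊕b21⊕b22⊕b23⊕b28⊕b29⊕b30⊕b31 = 0⊕1⊕1⊕0⊕1⊕0⊕1⊕1⊕1⊕1⊕0⊕0⊕0⊕1⊕1⊕1 = 0
s8: b8⊕b9⊕b10⊕b11⊕b12⊕b13⊕b14⊕b15⊕b24⊕b25⊕b26⊕b27⊕b28⊕b29⊕b30⊕b31 = 0⊕1⊕1⊕0⊕1⊕0⊕1⊕1⊕0⊕0⊕1⊕1⊕0⊕1⊕1⊕1 = 0
s16: b16⊕b17⊕b18⊕b19⊕b20⊕b21⊕b22⊕b23⊕b24⊕b25⊕b26⊕b27⊕b28⊕b29⊕b30⊕b31 = 0⊕0⊕0⊕1⊕1⊕1⊕0⊕0⊕0⊕0⊕1⊕1⊕0⊕1⊕1⊕1 = 0
Syndrome (s16...s1) = 00000 → position 0 (no error).

0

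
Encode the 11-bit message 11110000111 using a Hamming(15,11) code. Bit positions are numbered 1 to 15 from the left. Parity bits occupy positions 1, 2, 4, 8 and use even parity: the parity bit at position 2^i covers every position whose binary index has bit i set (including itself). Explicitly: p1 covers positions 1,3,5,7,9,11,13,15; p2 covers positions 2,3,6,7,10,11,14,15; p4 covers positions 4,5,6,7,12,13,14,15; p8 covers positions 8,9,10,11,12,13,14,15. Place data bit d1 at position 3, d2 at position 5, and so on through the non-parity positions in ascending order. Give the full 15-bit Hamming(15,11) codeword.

Place data bits at non-power-of-two positions: b3=1, b5=1, b6=1, b7=1, b9=0, b10=0, b11=0, b12=0, b13=1, b14=1, b15=1.
p1 = XOR of data positions {3,5,7,9,11,13,15} = 1⊕1⊕1⊕0⊕0⊕1⊕1 = 1
p2 = XOR of data positions {3,6,7,10,11,14,15} = 1⊕1⊕1⊕0⊕0⊕1⊕1 = 1
p4 = XOR of data positions {5,6,7,12,13,14,15} = 1⊕1⊕1⊕0⊕1⊕1⊕1 = 0
p8 = XOR of data positions {9,10,11,12,13,14,15} = 0⊕0⊕0⊕0⊕1⊕1⊕1 = 1
Codeword b1..b15 = 111011110000111

111011110000111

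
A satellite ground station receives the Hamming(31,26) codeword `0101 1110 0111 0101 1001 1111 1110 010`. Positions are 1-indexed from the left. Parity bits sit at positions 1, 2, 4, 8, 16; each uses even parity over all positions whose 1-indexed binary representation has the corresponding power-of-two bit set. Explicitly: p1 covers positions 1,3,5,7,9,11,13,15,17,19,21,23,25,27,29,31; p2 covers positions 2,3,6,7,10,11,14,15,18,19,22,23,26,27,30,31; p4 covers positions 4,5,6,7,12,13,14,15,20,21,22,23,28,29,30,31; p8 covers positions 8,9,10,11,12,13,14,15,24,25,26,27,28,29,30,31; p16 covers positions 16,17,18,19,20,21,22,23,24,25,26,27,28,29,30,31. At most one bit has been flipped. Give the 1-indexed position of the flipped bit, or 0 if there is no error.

s1: b1⊕b3⊕b5⊕b7⊕b9⊕b11⊕b13⊕b15⊕b17⊕b19⊕b21⊕b23⊕b25⊕b27⊕b29⊕b31 = 0⊕0⊕1⊕1⊕0⊕1⊕0⊕0⊕1⊕0⊕1⊕1⊕1⊕1⊕0⊕0 = 0
s2: b2⊕b3⊕b6⊕b7⊕b10⊕b11⊕b14⊕b15⊕b18⊕b19⊕b22⊕b23⊕b26⊕b27⊕b30⊕b31 = 1⊕0⊕1⊕1⊕1⊕1⊕1⊕0⊕0⊕0⊕1⊕1⊕1⊕1⊕1⊕0 = 1
s4: b4⊕b5⊕b6⊕b7⊕b12⊕b13⊕b14⊕b15⊕b20⊕b21⊕b22⊕b23⊕b28⊕b29⊕b30⊕b31 = 1⊕1⊕1⊕1⊕1⊕0⊕1⊕0⊕1⊕1⊕1⊕1⊕0⊕0⊕1⊕0 = 1
s8: b8⊕b9⊕b10⊕b11⊕b12⊕b13⊕b14⊕b15⊕b24⊕b25⊕b26⊕b27⊕b28⊕b29⊕b30⊕b31 = 0⊕0⊕1⊕1⊕1⊕0⊕1⊕0⊕1⊕1⊕1⊕1⊕0⊕0⊕1⊕0 = 1
s16: b16⊕b17⊕b18⊕b19⊕b20⊕b21⊕b22⊕b23⊕b24⊕b25⊕b26⊕b27⊕b28⊕b29⊕b30⊕b31 = 1⊕1⊕0⊕0⊕1⊕1⊕1⊕1⊕1⊕1⊕1⊕1⊕0⊕0⊕1⊕0 = 1
Syndrome (s16...s1) = 11110 → position 30.

30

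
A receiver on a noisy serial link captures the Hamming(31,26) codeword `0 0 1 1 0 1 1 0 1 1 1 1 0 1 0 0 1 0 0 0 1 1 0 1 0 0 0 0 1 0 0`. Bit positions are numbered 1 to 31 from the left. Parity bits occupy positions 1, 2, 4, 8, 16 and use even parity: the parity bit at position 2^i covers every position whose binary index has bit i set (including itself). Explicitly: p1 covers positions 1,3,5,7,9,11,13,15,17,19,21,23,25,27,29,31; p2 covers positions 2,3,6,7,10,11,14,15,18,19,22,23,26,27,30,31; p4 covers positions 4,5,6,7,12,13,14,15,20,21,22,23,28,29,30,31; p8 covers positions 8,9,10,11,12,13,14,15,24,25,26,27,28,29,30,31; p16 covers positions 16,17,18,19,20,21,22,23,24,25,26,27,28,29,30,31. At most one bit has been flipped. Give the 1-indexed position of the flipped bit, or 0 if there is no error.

s1: b1⊕b3⊕b5⊕b7⊕b9⊕b11⊕b13⊕b15⊕b17⊕b19⊕b21⊕b23⊕b25⊕b27⊕b29⊕b31 = 0⊕1⊕0⊕1⊕1⊕1⊕0⊕0⊕1⊕0⊕1⊕0⊕0⊕0⊕1⊕0 = 1
s2: b2⊕b3⊕b6⊕b7⊕b10⊕b11⊕b14⊕b15⊕b18⊕b19⊕b22⊕b23⊕b26⊕b27⊕b30⊕b31 = 0⊕1⊕1⊕1⊕1⊕1⊕1⊕0⊕0⊕0⊕1⊕0⊕0⊕0⊕0⊕0 = 1
s4: b4⊕b5⊕b6⊕b7⊕b12⊕b13⊕b14⊕b15⊕b20⊕b21⊕b22⊕b23⊕b28⊕b29⊕b30⊕b31 = 1⊕0⊕1⊕1⊕1⊕0⊕1⊕0⊕0⊕1⊕1⊕0⊕0⊕1⊕0⊕0 = 0
s8: b8⊕b9⊕b10⊕b11⊕b12⊕b13⊕b14⊕b15⊕b24⊕b25⊕b26⊕b27⊕b28⊕b29⊕b30⊕b31 = 0⊕1⊕1⊕1⊕1⊕0⊕1⊕0⊕1⊕0⊕0⊕0⊕0⊕1⊕0⊕0 = 1
s16: b16⊕b17⊕b18⊕b19⊕b20⊕b21⊕b22⊕b23⊕b24⊕b25⊕b26⊕b27⊕b28⊕b29⊕b30⊕b31 = 0⊕1⊕0⊕0⊕0⊕1⊕1⊕0⊕1⊕0⊕0⊕0⊕0⊕1⊕0⊕0 = 1
Syndrome (s16...s1) = 11011 → position 27.

27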